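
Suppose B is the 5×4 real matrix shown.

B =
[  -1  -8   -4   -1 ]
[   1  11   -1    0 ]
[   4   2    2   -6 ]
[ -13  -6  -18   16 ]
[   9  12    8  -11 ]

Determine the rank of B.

Row reduce to echelon form.
R2 ← R2 + R1: [0, 3, -5, -1]
R3 ← R3 + (4)·R1: [0, -30, -14, -10]
R4 ← R4 − (13)·R1: [0, 98, 34, 29]
R5 ← R5 + (9)·R1: [0, -60, -28, -20]
R3 ← R3 + (10)·R2: [0, 0, -64, -20]
R4 ← R4 − (98/3)·R2: [0, 0, 592/3, 185/3]
R5 ← R5 + (20)·R2: [0, 0, -128, -40]
R4 ← R4 + (37/12)·R3: [0, 0, 0, 0]
R5 ← R5 − (2)·R3: [0, 0, 0, 0]
Echelon form has 3 nonzero rows, so rank(B) = 3.

3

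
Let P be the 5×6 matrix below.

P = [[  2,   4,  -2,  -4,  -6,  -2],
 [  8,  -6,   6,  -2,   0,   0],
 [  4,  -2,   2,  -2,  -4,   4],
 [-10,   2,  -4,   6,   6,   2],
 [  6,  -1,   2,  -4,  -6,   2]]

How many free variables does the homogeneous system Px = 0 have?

Row reduce to echelon form.
R2 ← R2 − (4)·R1: [0, -22, 14, 14, 24, 8]
R3 ← R3 − (2)·R1: [0, -10, 6, 6, 8, 8]
R4 ← R4 + (5)·R1: [0, 22, -14, -14, -24, -8]
R5 ← R5 − (3)·R1: [0, -13, 8, 8, 12, 8]
R3 ← R3 − (5/11)·R2: [0, 0, -4/11, -4/11, -32/11, 48/11]
R4 ← R4 + R2: [0, 0, 0, 0, 0, 0]
R5 ← R5 − (13/22)·R2: [0, 0, -3/11, -3/11, -24/11, 36/11]
R5 ← R5 − (3/4)·R3: [0, 0, 0, 0, 0, 0]
3 nonzero rows, so rank(P) = 3.
P has 6 columns; by rank–nullity, nullity = 6 − 3 = 3.

3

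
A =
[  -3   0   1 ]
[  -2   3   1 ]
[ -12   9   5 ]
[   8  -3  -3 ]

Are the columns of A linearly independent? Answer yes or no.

Row reduce A to echelon form.
R2 ← R2 − (2/3)·R1: [0, 3, 1/3]
R3 ← R3 − (4)·R1: [0, 9, 1]
R4 ← R4 + (8/3)·R1: [0, -3, -1/3]
R3 ← R3 − (3)·R2: [0, 0, 0]
R4 ← R4 + R2: [0, 0, 0]
2 pivots among 3 columns.
Only 2 < 3 pivot columns, so the columns are linearly dependent.

no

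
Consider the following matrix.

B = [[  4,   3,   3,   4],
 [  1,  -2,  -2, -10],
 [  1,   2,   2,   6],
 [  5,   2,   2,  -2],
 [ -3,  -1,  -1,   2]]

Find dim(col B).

Row reduce to echelon form.
R2 ← R2 − (1/4)·R1: [0, -11/4, -11/4, -11]
R3 ← R3 − (1/4)·R1: [0, 5/4, 5/4, 5]
R4 ← R4 − (5/4)·R1: [0, -7/4, -7/4, -7]
R5 ← R5 + (3/4)·R1: [0, 5/4, 5/4, 5]
R3 ← R3 + (5/11)·R2: [0, 0, 0, 0]
R4 ← R4 − (7/11)·R2: [0, 0, 0, 0]
R5 ← R5 + (5/11)·R2: [0, 0, 0, 0]
Echelon form has 2 nonzero rows, so rank(B) = 2.
The column space has dimension equal to the rank: 2.

2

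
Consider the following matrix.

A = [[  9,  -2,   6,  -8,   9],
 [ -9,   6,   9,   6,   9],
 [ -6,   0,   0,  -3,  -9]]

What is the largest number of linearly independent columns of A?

3

Row reduce to echelon form.
R2 ← R2 + R1: [0, 4, 15, -2, 18]
R3 ← R3 + (2/3)·R1: [0, -4/3, 4, -25/3, -3]
R3 ← R3 + (1/3)·R2: [0, 0, 9, -9, 3]
Echelon form has 3 nonzero rows, so rank(A) = 3.
The rank gives the maximum number of linearly independent columns: 3.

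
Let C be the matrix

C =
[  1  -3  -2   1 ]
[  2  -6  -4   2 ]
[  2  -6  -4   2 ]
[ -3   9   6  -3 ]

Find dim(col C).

1

Row reduce to echelon form.
R2 ← R2 − (2)·R1: [0, 0, 0, 0]
R3 ← R3 − (2)·R1: [0, 0, 0, 0]
R4 ← R4 + (3)·R1: [0, 0, 0, 0]
Echelon form has 1 nonzero row, so rank(C) = 1.
The column space has dimension equal to the rank: 1.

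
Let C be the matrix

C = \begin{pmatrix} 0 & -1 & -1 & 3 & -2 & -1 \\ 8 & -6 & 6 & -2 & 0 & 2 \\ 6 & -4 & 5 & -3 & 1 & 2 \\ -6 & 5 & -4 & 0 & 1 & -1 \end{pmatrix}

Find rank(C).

2

Row reduce to echelon form.
Swap R1 ↔ R2
R3 ← R3 − (3/4)·R1: [0, 1/2, 1/2, -3/2, 1, 1/2]
R4 ← R4 + (3/4)·R1: [0, 1/2, 1/2, -3/2, 1, 1/2]
R3 ← R3 + (1/2)·R2: [0, 0, 0, 0, 0, 0]
R4 ← R4 + (1/2)·R2: [0, 0, 0, 0, 0, 0]
Echelon form has 2 nonzero rows, so rank(C) = 2.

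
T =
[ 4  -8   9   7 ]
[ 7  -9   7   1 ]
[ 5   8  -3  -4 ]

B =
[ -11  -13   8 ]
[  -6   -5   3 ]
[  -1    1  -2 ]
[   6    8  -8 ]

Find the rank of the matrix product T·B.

3

First compute TB:
[[ 37,  53, -66],
 [-24, -31,   7],
 [-124, -140, 102]]
Now row reduce the product.
R2 ← R2 + (24/37)·R1: [0, 125/37, -1325/37]
R3 ← R3 + (124/37)·R1: [0, 1392/37, -4410/37]
R3 ← R3 − (1392/125)·R2: [0, 0, 1398/5]
3 nonzero rows, so rank(TB) = 3.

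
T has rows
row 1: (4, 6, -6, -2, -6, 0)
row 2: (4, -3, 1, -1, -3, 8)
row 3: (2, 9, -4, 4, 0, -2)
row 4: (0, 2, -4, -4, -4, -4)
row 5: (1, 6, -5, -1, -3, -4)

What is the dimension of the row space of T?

Row reduce to echelon form.
R2 ← R2 − R1: [0, -9, 7, 1, 3, 8]
R3 ← R3 − (1/2)·R1: [0, 6, -1, 5, 3, -2]
R5 ← R5 − (1/4)·R1: [0, 9/2, -7/2, -1/2, -3/2, -4]
R3 ← R3 + (2/3)·R2: [0, 0, 11/3, 17/3, 5, 10/3]
R4 ← R4 + (2/9)·R2: [0, 0, -22/9, -34/9, -10/3, -20/9]
R5 ← R5 + (1/2)·R2: [0, 0, 0, 0, 0, 0]
R4 ← R4 + (2/3)·R3: [0, 0, 0, 0, 0, 0]
Echelon form has 3 nonzero rows, so rank(T) = 3.
The row space has dimension equal to the rank: 3.

3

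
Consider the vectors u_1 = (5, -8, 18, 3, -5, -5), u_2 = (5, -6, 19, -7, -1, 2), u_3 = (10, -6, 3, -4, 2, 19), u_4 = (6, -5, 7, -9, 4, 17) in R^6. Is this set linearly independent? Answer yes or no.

Form the matrix with these vectors as rows and row reduce.
R2 ← R2 − R1: [0, 2, 1, -10, 4, 7]
R3 ← R3 − (2)·R1: [0, 10, -33, -10, 12, 29]
R4 ← R4 − (6/5)·R1: [0, 23/5, -73/5, -63/5, 10, 23]
R3 ← R3 − (5)·R2: [0, 0, -38, 40, -8, -6]
R4 ← R4 − (23/10)·R2: [0, 0, -169/10, 52/5, 4/5, 69/10]
R4 ← R4 − (169/380)·R3: [0, 0, 0, -702/95, 414/95, 909/95]
4 nonzero rows, so the 4 vectors span a space of dimension 4.
Since 4 = 4, the vectors are linearly independent.

yes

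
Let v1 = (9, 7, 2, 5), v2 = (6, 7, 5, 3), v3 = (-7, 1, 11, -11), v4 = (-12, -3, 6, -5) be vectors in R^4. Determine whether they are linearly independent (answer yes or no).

yes

Form the matrix with these vectors as rows and row reduce.
R2 ← R2 − (2/3)·R1: [0, 7/3, 11/3, -1/3]
R3 ← R3 + (7/9)·R1: [0, 58/9, 113/9, -64/9]
R4 ← R4 + (4/3)·R1: [0, 19/3, 26/3, 5/3]
R3 ← R3 − (58/21)·R2: [0, 0, 17/7, -130/21]
R4 ← R4 − (19/7)·R2: [0, 0, -9/7, 18/7]
R4 ← R4 + (9/17)·R3: [0, 0, 0, -12/17]
4 nonzero rows, so the 4 vectors span a space of dimension 4.
Since 4 = 4, the vectors are linearly independent.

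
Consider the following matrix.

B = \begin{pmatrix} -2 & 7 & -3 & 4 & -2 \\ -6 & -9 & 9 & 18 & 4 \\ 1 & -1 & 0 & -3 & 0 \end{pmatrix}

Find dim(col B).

Row reduce to echelon form.
R2 ← R2 − (3)·R1: [0, -30, 18, 6, 10]
R3 ← R3 + (1/2)·R1: [0, 5/2, -3/2, -1, -1]
R3 ← R3 + (1/12)·R2: [0, 0, 0, -1/2, -1/6]
Echelon form has 3 nonzero rows, so rank(B) = 3.
The column space has dimension equal to the rank: 3.

3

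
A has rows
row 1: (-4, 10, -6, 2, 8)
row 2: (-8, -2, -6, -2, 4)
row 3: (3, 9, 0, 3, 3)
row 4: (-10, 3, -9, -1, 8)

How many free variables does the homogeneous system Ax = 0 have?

Row reduce to echelon form.
R2 ← R2 − (2)·R1: [0, -22, 6, -6, -12]
R3 ← R3 + (3/4)·R1: [0, 33/2, -9/2, 9/2, 9]
R4 ← R4 − (5/2)·R1: [0, -22, 6, -6, -12]
R3 ← R3 + (3/4)·R2: [0, 0, 0, 0, 0]
R4 ← R4 − R2: [0, 0, 0, 0, 0]
2 nonzero rows, so rank(A) = 2.
A has 5 columns; by rank–nullity, nullity = 5 − 2 = 3.

3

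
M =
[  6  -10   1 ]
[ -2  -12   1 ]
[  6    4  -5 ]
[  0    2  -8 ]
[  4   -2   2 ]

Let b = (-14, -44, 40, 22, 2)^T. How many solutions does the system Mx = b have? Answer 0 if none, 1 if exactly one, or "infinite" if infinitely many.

Row reduce the augmented matrix [M | b].
R2 ← R2 + (1/3)·R1: [0, -46/3, 4/3, -146/3]
R3 ← R3 − R1: [0, 14, -6, 54]
R5 ← R5 − (2/3)·R1: [0, 14/3, 4/3, 34/3]
R3 ← R3 + (21/23)·R2: [0, 0, -110/23, 220/23]
R4 ← R4 + (3/23)·R2: [0, 0, -180/23, 360/23]
R5 ← R5 + (7/23)·R2: [0, 0, 40/23, -80/23]
R4 ← R4 − (18/11)·R3: [0, 0, 0, 0]
R5 ← R5 + (4/11)·R3: [0, 0, 0, 0]
The echelon form has 3 nonzero rows, and every pivot lies in the first 3 columns, so rank(M) = rank([M|b]) = 3.
The system is consistent.
rank = 3 = number of unknowns, so the solution is unique.

1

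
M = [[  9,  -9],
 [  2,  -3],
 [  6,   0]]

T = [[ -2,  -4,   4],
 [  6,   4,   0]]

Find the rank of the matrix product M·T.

First compute MT:
[[-72, -72,  36],
 [-22, -20,   8],
 [-12, -24,  24]]
Now row reduce the product.
R2 ← R2 − (11/36)·R1: [0, 2, -3]
R3 ← R3 − (1/6)·R1: [0, -12, 18]
R3 ← R3 + (6)·R2: [0, 0, 0]
2 nonzero rows, so rank(MT) = 2.

2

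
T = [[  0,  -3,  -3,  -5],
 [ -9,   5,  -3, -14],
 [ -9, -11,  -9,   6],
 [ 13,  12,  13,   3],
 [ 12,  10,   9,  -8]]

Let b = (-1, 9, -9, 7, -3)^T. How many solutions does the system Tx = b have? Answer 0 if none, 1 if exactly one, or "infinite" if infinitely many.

0

Row reduce the augmented matrix [T | b].
Swap R1 ↔ R2
R3 ← R3 − R1: [0, -16, -6, 20, -18]
R4 ← R4 + (13/9)·R1: [0, 173/9, 26/3, -155/9, 20]
R5 ← R5 + (4/3)·R1: [0, 50/3, 5, -80/3, 9]
R3 ← R3 − (16/3)·R2: [0, 0, 10, 140/3, -38/3]
R4 ← R4 + (173/27)·R2: [0, 0, -95/9, -1330/27, 367/27]
R5 ← R5 + (50/9)·R2: [0, 0, -35/3, -490/9, 31/9]
R4 ← R4 + (19/18)·R3: [0, 0, 0, 0, 2/9]
R5 ← R5 + (7/6)·R3: [0, 0, 0, 0, -34/3]
R5 ← R5 + (51)·R4: [0, 0, 0, 0, 0]
The echelon form has 4 nonzero rows; the last pivot sits in the augmented column, so rank(T) = 3 but rank([T|b]) = 4.
Since the ranks differ, the system is inconsistent.
It has no solutions.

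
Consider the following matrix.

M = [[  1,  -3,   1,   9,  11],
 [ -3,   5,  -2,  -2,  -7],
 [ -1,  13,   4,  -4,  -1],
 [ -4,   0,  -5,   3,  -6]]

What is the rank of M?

3

Row reduce to echelon form.
R2 ← R2 + (3)·R1: [0, -4, 1, 25, 26]
R3 ← R3 + R1: [0, 10, 5, 5, 10]
R4 ← R4 + (4)·R1: [0, -12, -1, 39, 38]
R3 ← R3 + (5/2)·R2: [0, 0, 15/2, 135/2, 75]
R4 ← R4 − (3)·R2: [0, 0, -4, -36, -40]
R4 ← R4 + (8/15)·R3: [0, 0, 0, 0, 0]
Echelon form has 3 nonzero rows, so rank(M) = 3.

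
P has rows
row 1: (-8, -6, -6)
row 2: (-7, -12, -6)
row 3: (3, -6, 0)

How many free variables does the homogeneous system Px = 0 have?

Row reduce to echelon form.
R2 ← R2 − (7/8)·R1: [0, -27/4, -3/4]
R3 ← R3 + (3/8)·R1: [0, -33/4, -9/4]
R3 ← R3 − (11/9)·R2: [0, 0, -4/3]
3 nonzero rows, so rank(P) = 3.
P has 3 columns; by rank–nullity, nullity = 3 − 3 = 0.

0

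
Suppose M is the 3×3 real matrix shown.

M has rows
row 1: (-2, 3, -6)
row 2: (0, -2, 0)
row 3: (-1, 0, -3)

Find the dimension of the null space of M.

1

Row reduce to echelon form.
R3 ← R3 − (1/2)·R1: [0, -3/2, 0]
R3 ← R3 − (3/4)·R2: [0, 0, 0]
2 nonzero rows, so rank(M) = 2.
M has 3 columns; by rank–nullity, nullity = 3 − 2 = 1.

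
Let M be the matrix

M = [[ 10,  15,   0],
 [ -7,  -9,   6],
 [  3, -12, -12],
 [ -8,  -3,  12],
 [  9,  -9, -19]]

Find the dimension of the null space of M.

Row reduce to echelon form.
R2 ← R2 + (7/10)·R1: [0, 3/2, 6]
R3 ← R3 − (3/10)·R1: [0, -33/2, -12]
R4 ← R4 + (4/5)·R1: [0, 9, 12]
R5 ← R5 − (9/10)·R1: [0, -45/2, -19]
R3 ← R3 + (11)·R2: [0, 0, 54]
R4 ← R4 − (6)·R2: [0, 0, -24]
R5 ← R5 + (15)·R2: [0, 0, 71]
R4 ← R4 + (4/9)·R3: [0, 0, 0]
R5 ← R5 − (71/54)·R3: [0, 0, 0]
3 nonzero rows, so rank(M) = 3.
M has 3 columns; by rank–nullity, nullity = 3 − 3 = 0.

0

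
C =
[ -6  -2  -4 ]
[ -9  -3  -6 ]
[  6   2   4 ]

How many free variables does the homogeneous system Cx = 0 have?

Row reduce to echelon form.
R2 ← R2 − (3/2)·R1: [0, 0, 0]
R3 ← R3 + R1: [0, 0, 0]
1 nonzero row, so rank(C) = 1.
C has 3 columns; by rank–nullity, nullity = 3 − 1 = 2.

2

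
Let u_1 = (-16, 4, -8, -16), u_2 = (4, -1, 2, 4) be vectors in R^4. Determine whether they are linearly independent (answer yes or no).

no

Form the matrix with these vectors as rows and row reduce.
R2 ← R2 + (1/4)·R1: [0, 0, 0, 0]
1 nonzero row, so the 2 vectors span a space of dimension 1.
Since 1 < 2, the vectors are linearly dependent.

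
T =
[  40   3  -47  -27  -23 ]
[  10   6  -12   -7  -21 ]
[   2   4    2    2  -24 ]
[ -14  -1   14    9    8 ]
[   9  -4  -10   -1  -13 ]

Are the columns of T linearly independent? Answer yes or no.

Row reduce T to echelon form.
R2 ← R2 − (1/4)·R1: [0, 21/4, -1/4, -1/4, -61/4]
R3 ← R3 − (1/20)·R1: [0, 77/20, 87/20, 67/20, -457/20]
R4 ← R4 + (7/20)·R1: [0, 1/20, -49/20, -9/20, -1/20]
R5 ← R5 − (9/40)·R1: [0, -187/40, 23/40, 203/40, -313/40]
R3 ← R3 − (11/15)·R2: [0, 0, 68/15, 53/15, -35/3]
R4 ← R4 − (1/105)·R2: [0, 0, -257/105, -47/105, 2/21]
R5 ← R5 + (187/210)·R2: [0, 0, 37/105, 1019/210, -899/42]
R4 ← R4 + (257/476)·R3: [0, 0, 0, 695/476, -2953/476]
R5 ← R5 − (37/476)·R3: [0, 0, 0, 2179/476, -9757/476]
R5 ← R5 − (2179/695)·R4: [0, 0, 0, 0, -728/695]
5 pivots among 5 columns.
Every column is a pivot column, so the columns are linearly independent.

yes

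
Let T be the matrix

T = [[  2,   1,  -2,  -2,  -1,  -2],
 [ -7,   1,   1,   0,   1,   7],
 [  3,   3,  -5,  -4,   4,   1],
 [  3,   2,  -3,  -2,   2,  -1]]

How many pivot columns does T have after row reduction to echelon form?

Row reduce to echelon form.
R2 ← R2 + (7/2)·R1: [0, 9/2, -6, -7, -5/2, 0]
R3 ← R3 − (3/2)·R1: [0, 3/2, -2, -1, 11/2, 4]
R4 ← R4 − (3/2)·R1: [0, 1/2, 0, 1, 7/2, 2]
R3 ← R3 − (1/3)·R2: [0, 0, 0, 4/3, 19/3, 4]
R4 ← R4 − (1/9)·R2: [0, 0, 2/3, 16/9, 34/9, 2]
Swap R3 ↔ R4
Echelon form has 4 nonzero rows, so rank(T) = 4.
Each nonzero row contributes one pivot column: 4 pivot columns.

4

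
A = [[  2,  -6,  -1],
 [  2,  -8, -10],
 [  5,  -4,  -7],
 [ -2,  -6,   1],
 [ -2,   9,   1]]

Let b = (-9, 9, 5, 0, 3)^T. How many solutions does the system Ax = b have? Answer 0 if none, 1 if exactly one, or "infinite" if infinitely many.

0

Row reduce the augmented matrix [A | b].
R2 ← R2 − R1: [0, -2, -9, 18]
R3 ← R3 − (5/2)·R1: [0, 11, -9/2, 55/2]
R4 ← R4 + R1: [0, -12, 0, -9]
R5 ← R5 + R1: [0, 3, 0, -6]
R3 ← R3 + (11/2)·R2: [0, 0, -54, 253/2]
R4 ← R4 − (6)·R2: [0, 0, 54, -117]
R5 ← R5 + (3/2)·R2: [0, 0, -27/2, 21]
R4 ← R4 + R3: [0, 0, 0, 19/2]
R5 ← R5 − (1/4)·R3: [0, 0, 0, -85/8]
R5 ← R5 + (85/76)·R4: [0, 0, 0, 0]
The echelon form has 4 nonzero rows; the last pivot sits in the augmented column, so rank(A) = 3 but rank([A|b]) = 4.
Since the ranks differ, the system is inconsistent.
It has no solutions.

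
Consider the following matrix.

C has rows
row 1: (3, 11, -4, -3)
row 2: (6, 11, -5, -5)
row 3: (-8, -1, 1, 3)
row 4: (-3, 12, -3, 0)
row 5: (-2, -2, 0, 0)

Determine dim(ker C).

Row reduce to echelon form.
R2 ← R2 − (2)·R1: [0, -11, 3, 1]
R3 ← R3 + (8/3)·R1: [0, 85/3, -29/3, -5]
R4 ← R4 + R1: [0, 23, -7, -3]
R5 ← R5 + (2/3)·R1: [0, 16/3, -8/3, -2]
R3 ← R3 + (85/33)·R2: [0, 0, -64/33, -80/33]
R4 ← R4 + (23/11)·R2: [0, 0, -8/11, -10/11]
R5 ← R5 + (16/33)·R2: [0, 0, -40/33, -50/33]
R4 ← R4 − (3/8)·R3: [0, 0, 0, 0]
R5 ← R5 − (5/8)·R3: [0, 0, 0, 0]
3 nonzero rows, so rank(C) = 3.
C has 4 columns; by rank–nullity, nullity = 4 − 3 = 1.

1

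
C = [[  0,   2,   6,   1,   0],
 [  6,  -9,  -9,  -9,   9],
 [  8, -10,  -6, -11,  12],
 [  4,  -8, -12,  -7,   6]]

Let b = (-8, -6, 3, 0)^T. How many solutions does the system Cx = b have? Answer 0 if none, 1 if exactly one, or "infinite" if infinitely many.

0

Row reduce the augmented matrix [C | b].
Swap R1 ↔ R2
R3 ← R3 − (4/3)·R1: [0, 2, 6, 1, 0, 11]
R4 ← R4 − (2/3)·R1: [0, -2, -6, -1, 0, 4]
R3 ← R3 − R2: [0, 0, 0, 0, 0, 19]
R4 ← R4 + R2: [0, 0, 0, 0, 0, -4]
R4 ← R4 + (4/19)·R3: [0, 0, 0, 0, 0, 0]
The echelon form has 3 nonzero rows; the last pivot sits in the augmented column, so rank(C) = 2 but rank([C|b]) = 3.
Since the ranks differ, the system is inconsistent.
It has no solutions.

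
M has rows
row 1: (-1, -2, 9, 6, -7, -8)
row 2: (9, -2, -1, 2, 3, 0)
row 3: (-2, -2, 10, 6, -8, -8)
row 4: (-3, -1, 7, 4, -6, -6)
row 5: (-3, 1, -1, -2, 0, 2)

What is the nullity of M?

Row reduce to echelon form.
R2 ← R2 + (9)·R1: [0, -20, 80, 56, -60, -72]
R3 ← R3 − (2)·R1: [0, 2, -8, -6, 6, 8]
R4 ← R4 − (3)·R1: [0, 5, -20, -14, 15, 18]
R5 ← R5 − (3)·R1: [0, 7, -28, -20, 21, 26]
R3 ← R3 + (1/10)·R2: [0, 0, 0, -2/5, 0, 4/5]
R4 ← R4 + (1/4)·R2: [0, 0, 0, 0, 0, 0]
R5 ← R5 + (7/20)·R2: [0, 0, 0, -2/5, 0, 4/5]
R5 ← R5 − R3: [0, 0, 0, 0, 0, 0]
3 nonzero rows, so rank(M) = 3.
M has 6 columns; by rank–nullity, nullity = 6 − 3 = 3.

3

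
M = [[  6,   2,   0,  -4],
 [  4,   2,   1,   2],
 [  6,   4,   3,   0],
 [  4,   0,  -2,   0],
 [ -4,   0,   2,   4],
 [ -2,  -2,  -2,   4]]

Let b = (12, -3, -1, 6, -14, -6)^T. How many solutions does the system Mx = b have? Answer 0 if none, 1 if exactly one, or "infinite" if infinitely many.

Row reduce the augmented matrix [M | b].
R2 ← R2 − (2/3)·R1: [0, 2/3, 1, 14/3, -11]
R3 ← R3 − R1: [0, 2, 3, 4, -13]
R4 ← R4 − (2/3)·R1: [0, -4/3, -2, 8/3, -2]
R5 ← R5 + (2/3)·R1: [0, 4/3, 2, 4/3, -6]
R6 ← R6 + (1/3)·R1: [0, -4/3, -2, 8/3, -2]
R3 ← R3 − (3)·R2: [0, 0, 0, -10, 20]
R4 ← R4 + (2)·R2: [0, 0, 0, 12, -24]
R5 ← R5 − (2)·R2: [0, 0, 0, -8, 16]
R6 ← R6 + (2)·R2: [0, 0, 0, 12, -24]
R4 ← R4 + (6/5)·R3: [0, 0, 0, 0, 0]
R5 ← R5 − (4/5)·R3: [0, 0, 0, 0, 0]
R6 ← R6 + (6/5)·R3: [0, 0, 0, 0, 0]
The echelon form has 3 nonzero rows, and every pivot lies in the first 4 columns, so rank(M) = rank([M|b]) = 3.
The system is consistent.
rank = 3 < 4 unknowns, so there are infinitely many solutions.

infinite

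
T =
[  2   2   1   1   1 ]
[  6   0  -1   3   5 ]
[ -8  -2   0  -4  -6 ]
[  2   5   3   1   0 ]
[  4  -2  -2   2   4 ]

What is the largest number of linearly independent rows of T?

Row reduce to echelon form.
R2 ← R2 − (3)·R1: [0, -6, -4, 0, 2]
R3 ← R3 + (4)·R1: [0, 6, 4, 0, -2]
R4 ← R4 − R1: [0, 3, 2, 0, -1]
R5 ← R5 − (2)·R1: [0, -6, -4, 0, 2]
R3 ← R3 + R2: [0, 0, 0, 0, 0]
R4 ← R4 + (1/2)·R2: [0, 0, 0, 0, 0]
R5 ← R5 − R2: [0, 0, 0, 0, 0]
Echelon form has 2 nonzero rows, so rank(T) = 2.
The rank gives the maximum number of linearly independent rows: 2.

2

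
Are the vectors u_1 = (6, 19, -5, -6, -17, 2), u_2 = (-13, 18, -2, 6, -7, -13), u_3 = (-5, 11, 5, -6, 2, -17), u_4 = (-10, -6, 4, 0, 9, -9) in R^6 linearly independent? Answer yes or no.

Form the matrix with these vectors as rows and row reduce.
R2 ← R2 + (13/6)·R1: [0, 355/6, -77/6, -7, -263/6, -26/3]
R3 ← R3 + (5/6)·R1: [0, 161/6, 5/6, -11, -73/6, -46/3]
R4 ← R4 + (5/3)·R1: [0, 77/3, -13/3, -10, -58/3, -17/3]
R3 ← R3 − (161/355)·R2: [0, 0, 2362/355, -2778/355, 2738/355, -4048/355]
R4 ← R4 − (154/355)·R2: [0, 0, 438/355, -2472/355, -113/355, -677/355]
R4 ← R4 − (219/1181)·R3: [0, 0, 0, -6510/1181, -2065/1181, 245/1181]
4 nonzero rows, so the 4 vectors span a space of dimension 4.
Since 4 = 4, the vectors are linearly independent.

yes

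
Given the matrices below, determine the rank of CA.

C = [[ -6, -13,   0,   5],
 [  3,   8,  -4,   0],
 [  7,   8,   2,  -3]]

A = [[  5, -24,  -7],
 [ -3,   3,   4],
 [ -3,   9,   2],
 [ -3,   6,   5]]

First compute CA:
[[ -6, 135,  15],
 [  3, -84,   3],
 [ 14, -144, -28]]
Now row reduce the product.
R2 ← R2 + (1/2)·R1: [0, -33/2, 21/2]
R3 ← R3 + (7/3)·R1: [0, 171, 7]
R3 ← R3 + (114/11)·R2: [0, 0, 1274/11]
3 nonzero rows, so rank(CA) = 3.

3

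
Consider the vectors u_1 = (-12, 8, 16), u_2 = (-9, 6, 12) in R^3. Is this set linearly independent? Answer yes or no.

Form the matrix with these vectors as rows and row reduce.
R2 ← R2 − (3/4)·R1: [0, 0, 0]
1 nonzero row, so the 2 vectors span a space of dimension 1.
Since 1 < 2, the vectors are linearly dependent.

no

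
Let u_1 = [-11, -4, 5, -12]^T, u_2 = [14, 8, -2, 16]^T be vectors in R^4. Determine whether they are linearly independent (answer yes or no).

yes

Form the matrix with these vectors as rows and row reduce.
R2 ← R2 + (14/11)·R1: [0, 32/11, 48/11, 8/11]
2 nonzero rows, so the 2 vectors span a space of dimension 2.
Since 2 = 2, the vectors are linearly independent.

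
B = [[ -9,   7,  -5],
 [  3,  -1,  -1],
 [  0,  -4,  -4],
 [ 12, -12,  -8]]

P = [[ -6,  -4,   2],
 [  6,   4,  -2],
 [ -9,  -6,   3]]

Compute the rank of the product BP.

First compute BP:
[[141,  94, -47],
 [-15, -10,   5],
 [ 12,   8,  -4],
 [-72, -48,  24]]
Now row reduce the product.
R2 ← R2 + (5/47)·R1: [0, 0, 0]
R3 ← R3 − (4/47)·R1: [0, 0, 0]
R4 ← R4 + (24/47)·R1: [0, 0, 0]
1 nonzero row, so rank(BP) = 1.

1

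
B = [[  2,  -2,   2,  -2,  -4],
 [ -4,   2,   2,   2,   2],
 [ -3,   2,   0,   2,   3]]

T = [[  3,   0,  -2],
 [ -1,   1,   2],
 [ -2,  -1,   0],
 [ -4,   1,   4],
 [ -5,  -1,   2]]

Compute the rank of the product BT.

First compute BT:
[[ 32,  -2, -24],
 [-36,   0,  24],
 [-34,   1,  24]]
Now row reduce the product.
R2 ← R2 + (9/8)·R1: [0, -9/4, -3]
R3 ← R3 + (17/16)·R1: [0, -9/8, -3/2]
R3 ← R3 − (1/2)·R2: [0, 0, 0]
2 nonzero rows, so rank(BT) = 2.

2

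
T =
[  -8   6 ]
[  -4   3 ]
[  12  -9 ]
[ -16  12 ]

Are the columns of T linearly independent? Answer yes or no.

no

Row reduce T to echelon form.
R2 ← R2 − (1/2)·R1: [0, 0]
R3 ← R3 + (3/2)·R1: [0, 0]
R4 ← R4 − (2)·R1: [0, 0]
1 pivot among 2 columns.
Only 1 < 2 pivot columns, so the columns are linearly dependent.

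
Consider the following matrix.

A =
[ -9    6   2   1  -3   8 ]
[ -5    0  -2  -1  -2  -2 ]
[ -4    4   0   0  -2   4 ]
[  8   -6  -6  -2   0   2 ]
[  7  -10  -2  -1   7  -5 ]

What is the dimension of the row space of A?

5

Row reduce to echelon form.
R2 ← R2 − (5/9)·R1: [0, -10/3, -28/9, -14/9, -1/3, -58/9]
R3 ← R3 − (4/9)·R1: [0, 4/3, -8/9, -4/9, -2/3, 4/9]
R4 ← R4 + (8/9)·R1: [0, -2/3, -38/9, -10/9, -8/3, 82/9]
R5 ← R5 + (7/9)·R1: [0, -16/3, -4/9, -2/9, 14/3, 11/9]
R3 ← R3 + (2/5)·R2: [0, 0, -32/15, -16/15, -4/5, -32/15]
R4 ← R4 − (1/5)·R2: [0, 0, -18/5, -4/5, -13/5, 52/5]
R5 ← R5 − (8/5)·R2: [0, 0, 68/15, 34/15, 26/5, 173/15]
R4 ← R4 − (27/16)·R3: [0, 0, 0, 1, -5/4, 14]
R5 ← R5 + (17/8)·R3: [0, 0, 0, 0, 7/2, 7]
Echelon form has 5 nonzero rows, so rank(A) = 5.
The row space has dimension equal to the rank: 5.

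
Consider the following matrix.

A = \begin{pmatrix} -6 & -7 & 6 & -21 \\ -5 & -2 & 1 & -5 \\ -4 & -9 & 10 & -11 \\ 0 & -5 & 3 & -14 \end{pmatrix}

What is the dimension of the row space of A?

Row reduce to echelon form.
R2 ← R2 − (5/6)·R1: [0, 23/6, -4, 25/2]
R3 ← R3 − (2/3)·R1: [0, -13/3, 6, 3]
R3 ← R3 + (26/23)·R2: [0, 0, 34/23, 394/23]
R4 ← R4 + (30/23)·R2: [0, 0, -51/23, 53/23]
R4 ← R4 + (3/2)·R3: [0, 0, 0, 28]
Echelon form has 4 nonzero rows, so rank(A) = 4.
The row space has dimension equal to the rank: 4.

4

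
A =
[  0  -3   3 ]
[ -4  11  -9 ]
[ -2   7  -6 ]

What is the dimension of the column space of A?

Row reduce to echelon form.
Swap R1 ↔ R2
R3 ← R3 − (1/2)·R1: [0, 3/2, -3/2]
R3 ← R3 + (1/2)·R2: [0, 0, 0]
Echelon form has 2 nonzero rows, so rank(A) = 2.
The column space has dimension equal to the rank: 2.

2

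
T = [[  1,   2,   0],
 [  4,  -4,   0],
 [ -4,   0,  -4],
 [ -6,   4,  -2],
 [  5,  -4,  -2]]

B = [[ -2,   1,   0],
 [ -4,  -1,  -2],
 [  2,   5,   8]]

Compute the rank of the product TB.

First compute TB:
[[-10,  -1,  -4],
 [  8,   8,   8],
 [  0, -24, -32],
 [ -8, -20, -24],
 [  2,  -1,  -8]]
Now row reduce the product.
R2 ← R2 + (4/5)·R1: [0, 36/5, 24/5]
R4 ← R4 − (4/5)·R1: [0, -96/5, -104/5]
R5 ← R5 + (1/5)·R1: [0, -6/5, -44/5]
R3 ← R3 + (10/3)·R2: [0, 0, -16]
R4 ← R4 + (8/3)·R2: [0, 0, -8]
R5 ← R5 + (1/6)·R2: [0, 0, -8]
R4 ← R4 − (1/2)·R3: [0, 0, 0]
R5 ← R5 − (1/2)·R3: [0, 0, 0]
3 nonzero rows, so rank(TB) = 3.

3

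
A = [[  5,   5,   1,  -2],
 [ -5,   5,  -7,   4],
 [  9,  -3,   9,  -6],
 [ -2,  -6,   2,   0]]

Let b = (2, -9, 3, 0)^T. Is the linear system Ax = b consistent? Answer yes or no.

no

Row reduce the augmented matrix [A | b].
R2 ← R2 + R1: [0, 10, -6, 2, -7]
R3 ← R3 − (9/5)·R1: [0, -12, 36/5, -12/5, -3/5]
R4 ← R4 + (2/5)·R1: [0, -4, 12/5, -4/5, 4/5]
R3 ← R3 + (6/5)·R2: [0, 0, 0, 0, -9]
R4 ← R4 + (2/5)·R2: [0, 0, 0, 0, -2]
R4 ← R4 − (2/9)·R3: [0, 0, 0, 0, 0]
The echelon form has 3 nonzero rows; the last pivot sits in the augmented column, so rank(A) = 2 but rank([A|b]) = 3.
Since the ranks differ, the system is inconsistent.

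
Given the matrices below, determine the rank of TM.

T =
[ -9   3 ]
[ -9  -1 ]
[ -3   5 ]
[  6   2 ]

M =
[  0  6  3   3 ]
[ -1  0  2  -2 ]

First compute TM:
[[ -3, -54, -21, -33],
 [  1, -54, -29, -25],
 [ -5, -18,   1, -19],
 [ -2,  36,  22,  14]]
Now row reduce the product.
R2 ← R2 + (1/3)·R1: [0, -72, -36, -36]
R3 ← R3 − (5/3)·R1: [0, 72, 36, 36]
R4 ← R4 − (2/3)·R1: [0, 72, 36, 36]
R3 ← R3 + R2: [0, 0, 0, 0]
R4 ← R4 + R2: [0, 0, 0, 0]
2 nonzero rows, so rank(TM) = 2.

2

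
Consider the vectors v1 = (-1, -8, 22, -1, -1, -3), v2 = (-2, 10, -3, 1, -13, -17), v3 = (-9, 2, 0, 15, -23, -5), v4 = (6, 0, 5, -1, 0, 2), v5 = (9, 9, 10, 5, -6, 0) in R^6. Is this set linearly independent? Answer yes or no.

Form the matrix with these vectors as rows and row reduce.
R2 ← R2 − (2)·R1: [0, 26, -47, 3, -11, -11]
R3 ← R3 − (9)·R1: [0, 74, -198, 24, -14, 22]
R4 ← R4 + (6)·R1: [0, -48, 137, -7, -6, -16]
R5 ← R5 + (9)·R1: [0, -63, 208, -4, -15, -27]
R3 ← R3 − (37/13)·R2: [0, 0, -835/13, 201/13, 225/13, 693/13]
R4 ← R4 + (24/13)·R2: [0, 0, 653/13, -19/13, -342/13, -472/13]
R5 ← R5 + (63/26)·R2: [0, 0, 2447/26, 85/26, -1083/26, -1395/26]
R4 ← R4 + (653/835)·R3: [0, 0, 0, 8876/835, -2133/167, 4493/835]
R5 ← R5 + (2447/1670)·R3: [0, 0, 0, 21647/835, -2721/167, 20421/835]
R5 ← R5 − (21647/8876)·R4: [0, 0, 0, 0, 131865/8876, 100595/8876]
5 nonzero rows, so the 5 vectors span a space of dimension 5.
Since 5 = 5, the vectors are linearly independent.

yes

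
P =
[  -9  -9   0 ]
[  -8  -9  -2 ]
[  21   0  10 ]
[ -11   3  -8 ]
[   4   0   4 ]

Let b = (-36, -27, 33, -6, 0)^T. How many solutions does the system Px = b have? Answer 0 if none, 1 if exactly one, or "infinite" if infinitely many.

1

Row reduce the augmented matrix [P | b].
R2 ← R2 − (8/9)·R1: [0, -1, -2, 5]
R3 ← R3 + (7/3)·R1: [0, -21, 10, -51]
R4 ← R4 − (11/9)·R1: [0, 14, -8, 38]
R5 ← R5 + (4/9)·R1: [0, -4, 4, -16]
R3 ← R3 − (21)·R2: [0, 0, 52, -156]
R4 ← R4 + (14)·R2: [0, 0, -36, 108]
R5 ← R5 − (4)·R2: [0, 0, 12, -36]
R4 ← R4 + (9/13)·R3: [0, 0, 0, 0]
R5 ← R5 − (3/13)·R3: [0, 0, 0, 0]
The echelon form has 3 nonzero rows, and every pivot lies in the first 3 columns, so rank(P) = rank([P|b]) = 3.
The system is consistent.
rank = 3 = number of unknowns, so the solution is unique.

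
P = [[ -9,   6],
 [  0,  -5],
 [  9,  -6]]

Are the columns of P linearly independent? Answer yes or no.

yes

Row reduce P to echelon form.
R3 ← R3 + R1: [0, 0]
2 pivots among 2 columns.
Every column is a pivot column, so the columns are linearly independent.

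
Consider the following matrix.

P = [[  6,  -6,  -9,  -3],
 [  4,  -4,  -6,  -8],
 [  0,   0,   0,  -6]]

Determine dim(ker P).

2

Row reduce to echelon form.
R2 ← R2 − (2/3)·R1: [0, 0, 0, -6]
R3 ← R3 − R2: [0, 0, 0, 0]
2 nonzero rows, so rank(P) = 2.
P has 4 columns; by rank–nullity, nullity = 4 − 2 = 2.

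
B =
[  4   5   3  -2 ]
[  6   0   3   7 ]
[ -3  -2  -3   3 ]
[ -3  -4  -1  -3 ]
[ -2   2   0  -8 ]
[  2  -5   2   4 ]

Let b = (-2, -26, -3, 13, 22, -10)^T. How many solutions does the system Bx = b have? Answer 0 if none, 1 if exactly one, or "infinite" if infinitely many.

Row reduce the augmented matrix [B | b].
R2 ← R2 − (3/2)·R1: [0, -15/2, -3/2, 10, -23]
R3 ← R3 + (3/4)·R1: [0, 7/4, -3/4, 3/2, -9/2]
R4 ← R4 + (3/4)·R1: [0, -1/4, 5/4, -9/2, 23/2]
R5 ← R5 + (1/2)·R1: [0, 9/2, 3/2, -9, 21]
R6 ← R6 − (1/2)·R1: [0, -15/2, 1/2, 5, -9]
R3 ← R3 + (7/30)·R2: [0, 0, -11/10, 23/6, -148/15]
R4 ← R4 − (1/30)·R2: [0, 0, 13/10, -29/6, 184/15]
R5 ← R5 + (3/5)·R2: [0, 0, 3/5, -3, 36/5]
R6 ← R6 − R2: [0, 0, 2, -5, 14]
R4 ← R4 + (13/11)·R3: [0, 0, 0, -10/33, 20/33]
R5 ← R5 + (6/11)·R3: [0, 0, 0, -10/11, 20/11]
R6 ← R6 + (20/11)·R3: [0, 0, 0, 65/33, -130/33]
R5 ← R5 − (3)·R4: [0, 0, 0, 0, 0]
R6 ← R6 + (13/2)·R4: [0, 0, 0, 0, 0]
The echelon form has 4 nonzero rows, and every pivot lies in the first 4 columns, so rank(B) = rank([B|b]) = 4.
The system is consistent.
rank = 4 = number of unknowns, so the solution is unique.

1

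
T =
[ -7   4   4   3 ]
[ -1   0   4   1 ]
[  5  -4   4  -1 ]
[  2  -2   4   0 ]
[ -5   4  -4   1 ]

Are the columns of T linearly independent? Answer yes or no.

Row reduce T to echelon form.
R2 ← R2 − (1/7)·R1: [0, -4/7, 24/7, 4/7]
R3 ← R3 + (5/7)·R1: [0, -8/7, 48/7, 8/7]
R4 ← R4 + (2/7)·R1: [0, -6/7, 36/7, 6/7]
R5 ← R5 − (5/7)·R1: [0, 8/7, -48/7, -8/7]
R3 ← R3 − (2)·R2: [0, 0, 0, 0]
R4 ← R4 − (3/2)·R2: [0, 0, 0, 0]
R5 ← R5 + (2)·R2: [0, 0, 0, 0]
2 pivots among 4 columns.
Only 2 < 4 pivot columns, so the columns are linearly dependent.

no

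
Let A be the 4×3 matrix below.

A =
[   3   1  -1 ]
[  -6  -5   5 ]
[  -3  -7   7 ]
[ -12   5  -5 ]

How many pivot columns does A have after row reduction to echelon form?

Row reduce to echelon form.
R2 ← R2 + (2)·R1: [0, -3, 3]
R3 ← R3 + R1: [0, -6, 6]
R4 ← R4 + (4)·R1: [0, 9, -9]
R3 ← R3 − (2)·R2: [0, 0, 0]
R4 ← R4 + (3)·R2: [0, 0, 0]
Echelon form has 2 nonzero rows, so rank(A) = 2.
Each nonzero row contributes one pivot column: 2 pivot columns.

2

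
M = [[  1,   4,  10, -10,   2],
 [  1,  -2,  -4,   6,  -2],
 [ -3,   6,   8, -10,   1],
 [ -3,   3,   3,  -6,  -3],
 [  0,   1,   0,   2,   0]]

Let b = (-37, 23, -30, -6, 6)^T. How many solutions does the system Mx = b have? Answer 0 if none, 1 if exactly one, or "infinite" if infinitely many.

infinite

Row reduce the augmented matrix [M | b].
R2 ← R2 − R1: [0, -6, -14, 16, -4, 60]
R3 ← R3 + (3)·R1: [0, 18, 38, -40, 7, -141]
R4 ← R4 + (3)·R1: [0, 15, 33, -36, 3, -117]
R3 ← R3 + (3)·R2: [0, 0, -4, 8, -5, 39]
R4 ← R4 + (5/2)·R2: [0, 0, -2, 4, -7, 33]
R5 ← R5 + (1/6)·R2: [0, 0, -7/3, 14/3, -2/3, 16]
R4 ← R4 − (1/2)·R3: [0, 0, 0, 0, -9/2, 27/2]
R5 ← R5 − (7/12)·R3: [0, 0, 0, 0, 9/4, -27/4]
R5 ← R5 + (1/2)·R4: [0, 0, 0, 0, 0, 0]
The echelon form has 4 nonzero rows, and every pivot lies in the first 5 columns, so rank(M) = rank([M|b]) = 4.
The system is consistent.
rank = 4 < 5 unknowns, so there are infinitely many solutions.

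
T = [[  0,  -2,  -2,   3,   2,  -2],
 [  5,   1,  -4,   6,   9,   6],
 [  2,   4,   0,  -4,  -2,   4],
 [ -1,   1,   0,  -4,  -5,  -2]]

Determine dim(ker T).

3

Row reduce to echelon form.
Swap R1 ↔ R2
R3 ← R3 − (2/5)·R1: [0, 18/5, 8/5, -32/5, -28/5, 8/5]
R4 ← R4 + (1/5)·R1: [0, 6/5, -4/5, -14/5, -16/5, -4/5]
R3 ← R3 + (9/5)·R2: [0, 0, -2, -1, -2, -2]
R4 ← R4 + (3/5)·R2: [0, 0, -2, -1, -2, -2]
R4 ← R4 − R3: [0, 0, 0, 0, 0, 0]
3 nonzero rows, so rank(T) = 3.
T has 6 columns; by rank–nullity, nullity = 6 − 3 = 3.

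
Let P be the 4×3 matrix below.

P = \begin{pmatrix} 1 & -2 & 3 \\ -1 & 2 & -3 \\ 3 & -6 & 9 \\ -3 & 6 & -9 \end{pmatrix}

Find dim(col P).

Row reduce to echelon form.
R2 ← R2 + R1: [0, 0, 0]
R3 ← R3 − (3)·R1: [0, 0, 0]
R4 ← R4 + (3)·R1: [0, 0, 0]
Echelon form has 1 nonzero row, so rank(P) = 1.
The column space has dimension equal to the rank: 1.

1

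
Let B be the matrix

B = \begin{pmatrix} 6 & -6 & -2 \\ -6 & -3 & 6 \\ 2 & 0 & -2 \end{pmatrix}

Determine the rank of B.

3

Row reduce to echelon form.
R2 ← R2 + R1: [0, -9, 4]
R3 ← R3 − (1/3)·R1: [0, 2, -4/3]
R3 ← R3 + (2/9)·R2: [0, 0, -4/9]
Echelon form has 3 nonzero rows, so rank(B) = 3.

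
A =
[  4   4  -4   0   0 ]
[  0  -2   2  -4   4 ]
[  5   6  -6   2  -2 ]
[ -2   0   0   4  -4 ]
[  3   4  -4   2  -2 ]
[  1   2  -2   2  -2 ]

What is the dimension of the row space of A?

2

Row reduce to echelon form.
R3 ← R3 − (5/4)·R1: [0, 1, -1, 2, -2]
R4 ← R4 + (1/2)·R1: [0, 2, -2, 4, -4]
R5 ← R5 − (3/4)·R1: [0, 1, -1, 2, -2]
R6 ← R6 − (1/4)·R1: [0, 1, -1, 2, -2]
R3 ← R3 + (1/2)·R2: [0, 0, 0, 0, 0]
R4 ← R4 + R2: [0, 0, 0, 0, 0]
R5 ← R5 + (1/2)·R2: [0, 0, 0, 0, 0]
R6 ← R6 + (1/2)·R2: [0, 0, 0, 0, 0]
Echelon form has 2 nonzero rows, so rank(A) = 2.
The row space has dimension equal to the rank: 2.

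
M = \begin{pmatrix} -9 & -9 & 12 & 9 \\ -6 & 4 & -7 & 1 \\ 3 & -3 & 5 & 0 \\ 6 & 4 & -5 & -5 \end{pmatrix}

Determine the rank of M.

2

Row reduce to echelon form.
R2 ← R2 − (2/3)·R1: [0, 10, -15, -5]
R3 ← R3 + (1/3)·R1: [0, -6, 9, 3]
R4 ← R4 + (2/3)·R1: [0, -2, 3, 1]
R3 ← R3 + (3/5)·R2: [0, 0, 0, 0]
R4 ← R4 + (1/5)·R2: [0, 0, 0, 0]
Echelon form has 2 nonzero rows, so rank(M) = 2.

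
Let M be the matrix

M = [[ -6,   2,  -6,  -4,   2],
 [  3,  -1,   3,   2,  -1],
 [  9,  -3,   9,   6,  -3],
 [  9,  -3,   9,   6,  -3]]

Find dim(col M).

1

Row reduce to echelon form.
R2 ← R2 + (1/2)·R1: [0, 0, 0, 0, 0]
R3 ← R3 + (3/2)·R1: [0, 0, 0, 0, 0]
R4 ← R4 + (3/2)·R1: [0, 0, 0, 0, 0]
Echelon form has 1 nonzero row, so rank(M) = 1.
The column space has dimension equal to the rank: 1.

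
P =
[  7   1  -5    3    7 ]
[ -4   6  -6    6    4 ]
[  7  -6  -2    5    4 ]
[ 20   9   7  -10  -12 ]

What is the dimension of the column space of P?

4

Row reduce to echelon form.
R2 ← R2 + (4/7)·R1: [0, 46/7, -62/7, 54/7, 8]
R3 ← R3 − R1: [0, -7, 3, 2, -3]
R4 ← R4 − (20/7)·R1: [0, 43/7, 149/7, -130/7, -32]
R3 ← R3 + (49/46)·R2: [0, 0, -148/23, 235/23, 127/23]
R4 ← R4 − (43/46)·R2: [0, 0, 680/23, -593/23, -908/23]
R4 ← R4 + (170/37)·R3: [0, 0, 0, 783/37, -522/37]
Echelon form has 4 nonzero rows, so rank(P) = 4.
The column space has dimension equal to the rank: 4.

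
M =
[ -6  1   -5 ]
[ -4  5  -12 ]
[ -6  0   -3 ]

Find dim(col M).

2

Row reduce to echelon form.
R2 ← R2 − (2/3)·R1: [0, 13/3, -26/3]
R3 ← R3 − R1: [0, -1, 2]
R3 ← R3 + (3/13)·R2: [0, 0, 0]
Echelon form has 2 nonzero rows, so rank(M) = 2.
The column space has dimension equal to the rank: 2.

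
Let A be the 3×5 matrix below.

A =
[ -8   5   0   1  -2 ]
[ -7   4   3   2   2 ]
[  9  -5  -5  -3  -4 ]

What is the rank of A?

2

Row reduce to echelon form.
R2 ← R2 − (7/8)·R1: [0, -3/8, 3, 9/8, 15/4]
R3 ← R3 + (9/8)·R1: [0, 5/8, -5, -15/8, -25/4]
R3 ← R3 + (5/3)·R2: [0, 0, 0, 0, 0]
Echelon form has 2 nonzero rows, so rank(A) = 2.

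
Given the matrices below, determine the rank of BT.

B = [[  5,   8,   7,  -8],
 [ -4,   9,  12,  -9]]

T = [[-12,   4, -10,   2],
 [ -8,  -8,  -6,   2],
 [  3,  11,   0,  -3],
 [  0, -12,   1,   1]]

2

First compute BT:
[[-103, 129, -106,  -3],
 [ 12, 152, -23, -35]]
Now row reduce the product.
R2 ← R2 + (12/103)·R1: [0, 17204/103, -3641/103, -3641/103]
2 nonzero rows, so rank(BT) = 2.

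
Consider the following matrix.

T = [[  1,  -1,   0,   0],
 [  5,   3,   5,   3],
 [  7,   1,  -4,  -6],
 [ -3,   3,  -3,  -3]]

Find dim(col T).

Row reduce to echelon form.
R2 ← R2 − (5)·R1: [0, 8, 5, 3]
R3 ← R3 − (7)·R1: [0, 8, -4, -6]
R4 ← R4 + (3)·R1: [0, 0, -3, -3]
R3 ← R3 − R2: [0, 0, -9, -9]
R4 ← R4 − (1/3)·R3: [0, 0, 0, 0]
Echelon form has 3 nonzero rows, so rank(T) = 3.
The column space has dimension equal to the rank: 3.

3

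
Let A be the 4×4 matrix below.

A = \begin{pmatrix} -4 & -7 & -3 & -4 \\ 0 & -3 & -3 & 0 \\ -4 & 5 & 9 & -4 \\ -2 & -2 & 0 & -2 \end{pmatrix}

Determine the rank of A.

Row reduce to echelon form.
R3 ← R3 − R1: [0, 12, 12, 0]
R4 ← R4 − (1/2)·R1: [0, 3/2, 3/2, 0]
R3 ← R3 + (4)·R2: [0, 0, 0, 0]
R4 ← R4 + (1/2)·R2: [0, 0, 0, 0]
Echelon form has 2 nonzero rows, so rank(A) = 2.

2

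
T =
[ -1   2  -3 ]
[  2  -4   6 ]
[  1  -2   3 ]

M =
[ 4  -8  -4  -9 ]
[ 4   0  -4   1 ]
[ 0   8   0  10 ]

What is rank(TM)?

First compute TM:
[[  4, -16,  -4, -19],
 [ -8,  32,   8,  38],
 [ -4,  16,   4,  19]]
Now row reduce the product.
R2 ← R2 + (2)·R1: [0, 0, 0, 0]
R3 ← R3 + R1: [0, 0, 0, 0]
1 nonzero row, so rank(TM) = 1.

1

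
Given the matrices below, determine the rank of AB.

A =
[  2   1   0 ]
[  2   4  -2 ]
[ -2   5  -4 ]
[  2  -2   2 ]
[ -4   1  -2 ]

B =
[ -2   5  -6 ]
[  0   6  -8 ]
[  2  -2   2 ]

2

First compute AB:
[[ -4,  16, -20],
 [ -8,  38, -48],
 [ -4,  28, -36],
 [  0,  -6,   8],
 [  4, -10,  12]]
Now row reduce the product.
R2 ← R2 − (2)·R1: [0, 6, -8]
R3 ← R3 − R1: [0, 12, -16]
R5 ← R5 + R1: [0, 6, -8]
R3 ← R3 − (2)·R2: [0, 0, 0]
R4 ← R4 + R2: [0, 0, 0]
R5 ← R5 − R2: [0, 0, 0]
2 nonzero rows, so rank(AB) = 2.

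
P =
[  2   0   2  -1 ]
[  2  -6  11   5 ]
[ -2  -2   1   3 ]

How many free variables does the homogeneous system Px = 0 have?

Row reduce to echelon form.
R2 ← R2 − R1: [0, -6, 9, 6]
R3 ← R3 + R1: [0, -2, 3, 2]
R3 ← R3 − (1/3)·R2: [0, 0, 0, 0]
2 nonzero rows, so rank(P) = 2.
P has 4 columns; by rank–nullity, nullity = 4 − 2 = 2.

2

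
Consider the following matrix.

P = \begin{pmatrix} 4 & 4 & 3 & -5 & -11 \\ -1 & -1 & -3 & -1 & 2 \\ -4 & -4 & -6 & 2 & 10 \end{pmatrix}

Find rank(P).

Row reduce to echelon form.
R2 ← R2 + (1/4)·R1: [0, 0, -9/4, -9/4, -3/4]
R3 ← R3 + R1: [0, 0, -3, -3, -1]
R3 ← R3 − (4/3)·R2: [0, 0, 0, 0, 0]
Echelon form has 2 nonzero rows, so rank(P) = 2.

2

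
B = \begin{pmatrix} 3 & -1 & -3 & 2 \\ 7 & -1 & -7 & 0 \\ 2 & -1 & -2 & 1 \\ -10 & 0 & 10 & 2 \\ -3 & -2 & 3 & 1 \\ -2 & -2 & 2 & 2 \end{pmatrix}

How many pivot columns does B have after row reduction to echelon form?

3

Row reduce to echelon form.
R2 ← R2 − (7/3)·R1: [0, 4/3, 0, -14/3]
R3 ← R3 − (2/3)·R1: [0, -1/3, 0, -1/3]
R4 ← R4 + (10/3)·R1: [0, -10/3, 0, 26/3]
R5 ← R5 + R1: [0, -3, 0, 3]
R6 ← R6 + (2/3)·R1: [0, -8/3, 0, 10/3]
R3 ← R3 + (1/4)·R2: [0, 0, 0, -3/2]
R4 ← R4 + (5/2)·R2: [0, 0, 0, -3]
R5 ← R5 + (9/4)·R2: [0, 0, 0, -15/2]
R6 ← R6 + (2)·R2: [0, 0, 0, -6]
R4 ← R4 − (2)·R3: [0, 0, 0, 0]
R5 ← R5 − (5)·R3: [0, 0, 0, 0]
R6 ← R6 − (4)·R3: [0, 0, 0, 0]
Echelon form has 3 nonzero rows, so rank(B) = 3.
Each nonzero row contributes one pivot column: 3 pivot columns.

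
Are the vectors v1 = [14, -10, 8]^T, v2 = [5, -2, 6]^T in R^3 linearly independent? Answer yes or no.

Form the matrix with these vectors as rows and row reduce.
R2 ← R2 − (5/14)·R1: [0, 11/7, 22/7]
2 nonzero rows, so the 2 vectors span a space of dimension 2.
Since 2 = 2, the vectors are linearly independent.

yes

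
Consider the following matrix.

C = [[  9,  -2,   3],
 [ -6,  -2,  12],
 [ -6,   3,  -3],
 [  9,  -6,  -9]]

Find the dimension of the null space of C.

0

Row reduce to echelon form.
R2 ← R2 + (2/3)·R1: [0, -10/3, 14]
R3 ← R3 + (2/3)·R1: [0, 5/3, -1]
R4 ← R4 − R1: [0, -4, -12]
R3 ← R3 + (1/2)·R2: [0, 0, 6]
R4 ← R4 − (6/5)·R2: [0, 0, -144/5]
R4 ← R4 + (24/5)·R3: [0, 0, 0]
3 nonzero rows, so rank(C) = 3.
C has 3 columns; by rank–nullity, nullity = 3 − 3 = 0.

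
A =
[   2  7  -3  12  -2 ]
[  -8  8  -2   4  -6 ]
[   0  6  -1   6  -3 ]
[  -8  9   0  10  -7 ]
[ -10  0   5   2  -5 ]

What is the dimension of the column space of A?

5

Row reduce to echelon form.
R2 ← R2 + (4)·R1: [0, 36, -14, 52, -14]
R4 ← R4 + (4)·R1: [0, 37, -12, 58, -15]
R5 ← R5 + (5)·R1: [0, 35, -10, 62, -15]
R3 ← R3 − (1/6)·R2: [0, 0, 4/3, -8/3, -2/3]
R4 ← R4 − (37/36)·R2: [0, 0, 43/18, 41/9, -11/18]
R5 ← R5 − (35/36)·R2: [0, 0, 65/18, 103/9, -25/18]
R4 ← R4 − (43/24)·R3: [0, 0, 0, 28/3, 7/12]
R5 ← R5 − (65/24)·R3: [0, 0, 0, 56/3, 5/12]
R5 ← R5 − (2)·R4: [0, 0, 0, 0, -3/4]
Echelon form has 5 nonzero rows, so rank(A) = 5.
The column space has dimension equal to the rank: 5.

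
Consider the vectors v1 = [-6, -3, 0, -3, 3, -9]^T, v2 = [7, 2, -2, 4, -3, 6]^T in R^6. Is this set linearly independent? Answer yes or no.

Form the matrix with these vectors as rows and row reduce.
R2 ← R2 + (7/6)·R1: [0, -3/2, -2, 1/2, 1/2, -9/2]
2 nonzero rows, so the 2 vectors span a space of dimension 2.
Since 2 = 2, the vectors are linearly independent.

yes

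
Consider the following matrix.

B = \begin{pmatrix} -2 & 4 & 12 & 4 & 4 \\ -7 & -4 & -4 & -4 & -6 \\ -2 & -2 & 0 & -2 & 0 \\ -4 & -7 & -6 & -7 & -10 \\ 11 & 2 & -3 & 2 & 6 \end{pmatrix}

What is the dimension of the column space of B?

4

Row reduce to echelon form.
R2 ← R2 − (7/2)·R1: [0, -18, -46, -18, -20]
R3 ← R3 − R1: [0, -6, -12, -6, -4]
R4 ← R4 − (2)·R1: [0, -15, -30, -15, -18]
R5 ← R5 + (11/2)·R1: [0, 24, 63, 24, 28]
R3 ← R3 − (1/3)·R2: [0, 0, 10/3, 0, 8/3]
R4 ← R4 − (5/6)·R2: [0, 0, 25/3, 0, -4/3]
R5 ← R5 + (4/3)·R2: [0, 0, 5/3, 0, 4/3]
R4 ← R4 − (5/2)·R3: [0, 0, 0, 0, -8]
R5 ← R5 − (1/2)·R3: [0, 0, 0, 0, 0]
Echelon form has 4 nonzero rows, so rank(B) = 4.
The column space has dimension equal to the rank: 4.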